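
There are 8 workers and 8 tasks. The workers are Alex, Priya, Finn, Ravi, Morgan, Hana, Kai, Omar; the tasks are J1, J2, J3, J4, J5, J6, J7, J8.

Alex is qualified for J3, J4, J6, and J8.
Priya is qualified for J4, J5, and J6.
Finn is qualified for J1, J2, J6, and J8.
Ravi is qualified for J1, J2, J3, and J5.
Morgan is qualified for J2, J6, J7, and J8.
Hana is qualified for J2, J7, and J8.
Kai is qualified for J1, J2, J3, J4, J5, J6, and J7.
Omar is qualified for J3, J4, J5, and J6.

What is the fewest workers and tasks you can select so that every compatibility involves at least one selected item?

{Alex, Priya, Finn, Ravi, Morgan, Hana, Kai, Omar} is a vertex cover of size 8: every edge has an endpoint in this set.
No smaller cover exists because Alex–J6, Priya–J4, Finn–J1, Ravi–J5, Morgan–J7, Hana–J8, Kai–J2, Omar–J3 is a matching of size 8, and a cover must include an endpoint of each of these disjoint edges (König's theorem).

8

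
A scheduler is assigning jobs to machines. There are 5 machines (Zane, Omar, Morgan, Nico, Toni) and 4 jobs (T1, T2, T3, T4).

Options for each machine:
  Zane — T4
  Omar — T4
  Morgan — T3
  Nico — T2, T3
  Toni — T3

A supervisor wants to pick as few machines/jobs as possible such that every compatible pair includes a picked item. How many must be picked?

3

The 3 edges Zane–T4, Morgan–T3, Nico–T2 form a matching, so any vertex cover needs at least 3 vertices (one per matched edge).
Conversely {Nico, T3, T4} meets every edge and has exactly 3 vertices, so 3 is optimal.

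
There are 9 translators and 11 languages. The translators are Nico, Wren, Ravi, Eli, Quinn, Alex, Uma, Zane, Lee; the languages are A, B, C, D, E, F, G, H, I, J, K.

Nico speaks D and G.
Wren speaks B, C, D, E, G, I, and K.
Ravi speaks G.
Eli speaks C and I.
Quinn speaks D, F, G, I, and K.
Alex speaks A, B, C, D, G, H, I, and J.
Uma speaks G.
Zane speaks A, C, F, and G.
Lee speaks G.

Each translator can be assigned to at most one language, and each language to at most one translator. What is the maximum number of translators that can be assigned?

For example, pair Nico→D, Wren→E, Ravi→G, Eli→C, Quinn→K, Alex→J, Zane→F.
The set {Ravi, Uma, Lee} has only 1 neighbour ({G}), so by Hall's theorem at most 7 of the 9 translators can be matched.

7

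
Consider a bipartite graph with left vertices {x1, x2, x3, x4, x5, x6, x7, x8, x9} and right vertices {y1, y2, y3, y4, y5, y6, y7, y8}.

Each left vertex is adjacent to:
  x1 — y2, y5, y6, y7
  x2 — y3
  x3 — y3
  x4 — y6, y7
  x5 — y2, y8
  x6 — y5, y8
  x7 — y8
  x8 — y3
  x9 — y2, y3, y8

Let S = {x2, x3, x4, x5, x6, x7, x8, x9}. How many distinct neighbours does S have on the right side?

6

The union of neighbours of {x2, x3, x4, x5, x6, x7, x8, x9} is {y2, y3, y5, y6, y7, y8}, which has 6 elements.
Since |N(S)| = 6 < |S| = 8, Hall's condition fails for this subset.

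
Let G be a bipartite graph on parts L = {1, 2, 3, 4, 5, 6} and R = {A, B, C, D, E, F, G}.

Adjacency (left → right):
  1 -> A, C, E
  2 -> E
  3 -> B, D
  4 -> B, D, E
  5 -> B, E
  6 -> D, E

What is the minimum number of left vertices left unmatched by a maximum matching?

For example, pair 1-C, 2-E, 3-D, 4-B.
The set {2, 3, 4, 5, 6} has only 3 neighbours ({B, D, E}), so by Hall's theorem at most 4 of the 6 left vertices can be matched.
That matches 4 of the 6, leaving 2 unmatched; no matching can do better.

2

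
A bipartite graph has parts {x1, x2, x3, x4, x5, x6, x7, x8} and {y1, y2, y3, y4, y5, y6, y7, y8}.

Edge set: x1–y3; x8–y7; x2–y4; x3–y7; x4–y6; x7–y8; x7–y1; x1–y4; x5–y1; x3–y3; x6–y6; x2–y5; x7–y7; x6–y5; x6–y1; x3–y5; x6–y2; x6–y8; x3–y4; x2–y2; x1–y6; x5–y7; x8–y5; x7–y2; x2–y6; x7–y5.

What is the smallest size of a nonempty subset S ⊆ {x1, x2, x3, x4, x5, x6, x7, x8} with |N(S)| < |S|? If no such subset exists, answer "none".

none

A matching saturating every left vertex exists, for instance x1→y4, x2→y5, x3→y3, x4→y6, x5→y1, x6→y8, x7→y2, x8→y7.
By Hall's marriage theorem, this means |N(S)| ≥ |S| for every subset S, so no violating subset exists.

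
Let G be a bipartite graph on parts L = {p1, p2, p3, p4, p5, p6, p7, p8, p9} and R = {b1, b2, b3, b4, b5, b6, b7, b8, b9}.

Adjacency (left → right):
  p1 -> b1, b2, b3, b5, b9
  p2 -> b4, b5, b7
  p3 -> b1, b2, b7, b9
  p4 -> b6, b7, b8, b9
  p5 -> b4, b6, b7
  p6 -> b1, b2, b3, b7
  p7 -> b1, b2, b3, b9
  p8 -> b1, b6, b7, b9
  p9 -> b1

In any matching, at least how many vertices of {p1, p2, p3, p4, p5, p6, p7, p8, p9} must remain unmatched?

0

For example, pair p1→b5, p2→b7, p3→b9, p4→b8, p5→b4, p6→b3, p7→b2, p8→b6, p9→b1.
This saturates every left vertex, so 9 is the maximum.
That matches 9 of the 9, leaving 0 unmatched; no matching can do better.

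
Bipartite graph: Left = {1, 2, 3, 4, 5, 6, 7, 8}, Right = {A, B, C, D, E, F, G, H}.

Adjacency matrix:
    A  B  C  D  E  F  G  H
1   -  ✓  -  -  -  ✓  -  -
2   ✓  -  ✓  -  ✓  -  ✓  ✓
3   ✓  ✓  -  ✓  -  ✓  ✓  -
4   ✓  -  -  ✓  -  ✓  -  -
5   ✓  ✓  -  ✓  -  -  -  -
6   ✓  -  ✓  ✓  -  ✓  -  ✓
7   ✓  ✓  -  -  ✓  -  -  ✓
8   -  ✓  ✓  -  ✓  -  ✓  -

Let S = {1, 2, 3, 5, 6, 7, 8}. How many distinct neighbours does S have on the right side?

8

The union of neighbours of {1, 2, 3, 5, 6, 7, 8} is {A, B, C, D, E, F, G, H}, which has 8 elements.
Since |N(S)| = 8 ≥ |S| = 7, Hall's condition holds for this subset.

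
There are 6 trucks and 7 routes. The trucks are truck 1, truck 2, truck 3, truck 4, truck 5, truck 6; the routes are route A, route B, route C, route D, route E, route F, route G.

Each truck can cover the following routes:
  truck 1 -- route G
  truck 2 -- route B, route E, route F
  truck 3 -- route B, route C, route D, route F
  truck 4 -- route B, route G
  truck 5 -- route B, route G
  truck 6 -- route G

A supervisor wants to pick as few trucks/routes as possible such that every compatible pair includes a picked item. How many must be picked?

4

The 4 edges truck 1–route G, truck 2–route E, truck 3–route F, truck 4–route B form a matching, so any vertex cover needs at least 4 vertices (one per matched edge).
Conversely {truck 2, truck 3, route B, route G} meets every edge and has exactly 4 vertices, so 4 is optimal.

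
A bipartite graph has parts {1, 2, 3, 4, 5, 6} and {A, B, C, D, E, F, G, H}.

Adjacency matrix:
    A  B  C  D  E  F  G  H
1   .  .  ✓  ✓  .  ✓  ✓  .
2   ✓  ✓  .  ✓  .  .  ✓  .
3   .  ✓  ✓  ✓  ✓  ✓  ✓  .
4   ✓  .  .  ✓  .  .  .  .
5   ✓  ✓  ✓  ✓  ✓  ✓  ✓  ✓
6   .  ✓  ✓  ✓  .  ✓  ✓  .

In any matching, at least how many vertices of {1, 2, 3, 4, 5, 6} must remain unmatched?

A valid assignment of size 6: 1-F, 2-B, 3-E, 4-D, 5-A, 6-G.
All 6 left vertices are matched, so no larger matching exists.
That matches 6 of the 6, leaving 0 unmatched; no matching can do better.

0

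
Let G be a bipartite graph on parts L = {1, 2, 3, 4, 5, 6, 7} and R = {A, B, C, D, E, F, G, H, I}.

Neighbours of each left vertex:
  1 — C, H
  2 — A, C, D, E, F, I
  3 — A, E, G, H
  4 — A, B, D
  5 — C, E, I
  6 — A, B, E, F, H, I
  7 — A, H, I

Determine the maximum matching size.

7

For example, pair 1-H, 2-E, 3-G, 4-B, 5-C, 6-A, 7-I.
This saturates every left vertex, so 7 is the maximum.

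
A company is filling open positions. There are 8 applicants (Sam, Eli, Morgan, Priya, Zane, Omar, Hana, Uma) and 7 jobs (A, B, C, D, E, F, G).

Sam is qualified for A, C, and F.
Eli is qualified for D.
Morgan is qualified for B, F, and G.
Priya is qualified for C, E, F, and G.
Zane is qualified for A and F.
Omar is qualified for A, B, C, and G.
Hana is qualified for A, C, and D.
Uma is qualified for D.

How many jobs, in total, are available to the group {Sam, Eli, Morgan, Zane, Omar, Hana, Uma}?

The union of neighbours of {Sam, Eli, Morgan, Zane, Omar, Hana, Uma} is {A, B, C, D, F, G}, which has 6 elements.
Since |N(S)| = 6 < |S| = 7, Hall's condition fails for this subset.

6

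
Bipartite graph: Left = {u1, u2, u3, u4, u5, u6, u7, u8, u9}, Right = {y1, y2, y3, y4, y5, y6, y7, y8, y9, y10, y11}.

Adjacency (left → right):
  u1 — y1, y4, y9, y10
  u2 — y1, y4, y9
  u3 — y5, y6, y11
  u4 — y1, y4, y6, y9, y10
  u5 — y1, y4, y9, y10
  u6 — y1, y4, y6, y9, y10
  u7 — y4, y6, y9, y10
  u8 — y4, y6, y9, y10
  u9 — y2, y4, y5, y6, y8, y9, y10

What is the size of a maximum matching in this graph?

7

For example, pair u1-y1, u2-y9, u3-y5, u4-y10, u5-y4, u6-y6, u9-y8.
The set {u1, u2, u4, u5, u6, u7, u8} has only 5 neighbours ({y1, y10, y4, y6, y9}), so by Hall's theorem at most 7 of the 9 left vertices can be matched.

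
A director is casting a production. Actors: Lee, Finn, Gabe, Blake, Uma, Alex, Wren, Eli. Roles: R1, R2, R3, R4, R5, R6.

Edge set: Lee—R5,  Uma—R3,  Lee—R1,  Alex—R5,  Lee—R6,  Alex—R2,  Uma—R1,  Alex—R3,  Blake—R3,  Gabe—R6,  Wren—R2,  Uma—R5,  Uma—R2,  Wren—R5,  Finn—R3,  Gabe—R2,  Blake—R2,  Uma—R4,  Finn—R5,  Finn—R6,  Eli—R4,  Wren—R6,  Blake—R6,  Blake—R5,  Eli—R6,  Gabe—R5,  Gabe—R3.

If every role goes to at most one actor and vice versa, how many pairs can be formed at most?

6

One maximum matching: Lee–R1, Finn–R6, Gabe–R2, Blake–R5, Uma–R4, Alex–R3.
The set {Lee, Finn, Gabe, Blake, Uma, Alex, Wren, Eli} has only 6 neighbours ({R1, R2, R3, R4, R5, R6}), so by Hall's theorem at most 6 of the 8 actors can be matched.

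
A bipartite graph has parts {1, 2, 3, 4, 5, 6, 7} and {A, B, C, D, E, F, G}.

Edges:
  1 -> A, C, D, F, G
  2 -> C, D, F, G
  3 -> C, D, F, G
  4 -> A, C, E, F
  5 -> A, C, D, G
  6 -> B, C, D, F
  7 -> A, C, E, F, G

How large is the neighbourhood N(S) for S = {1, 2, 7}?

6

The union of neighbours of {1, 2, 7} is {A, C, D, E, F, G}, which has 6 elements.
Since |N(S)| = 6 ≥ |S| = 3, Hall's condition holds for this subset.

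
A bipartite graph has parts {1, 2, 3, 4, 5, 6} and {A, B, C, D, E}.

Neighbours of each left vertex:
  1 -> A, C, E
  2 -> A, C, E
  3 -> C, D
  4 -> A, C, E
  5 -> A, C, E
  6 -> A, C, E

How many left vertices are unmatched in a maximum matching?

One maximum matching: 1-C, 2-A, 3-D, 4-E.
The set {1, 2, 4, 5, 6} has only 3 neighbours ({A, C, E}), so by Hall's theorem at most 4 of the 6 left vertices can be matched.
That matches 4 of the 6, leaving 2 unmatched; no matching can do better.

2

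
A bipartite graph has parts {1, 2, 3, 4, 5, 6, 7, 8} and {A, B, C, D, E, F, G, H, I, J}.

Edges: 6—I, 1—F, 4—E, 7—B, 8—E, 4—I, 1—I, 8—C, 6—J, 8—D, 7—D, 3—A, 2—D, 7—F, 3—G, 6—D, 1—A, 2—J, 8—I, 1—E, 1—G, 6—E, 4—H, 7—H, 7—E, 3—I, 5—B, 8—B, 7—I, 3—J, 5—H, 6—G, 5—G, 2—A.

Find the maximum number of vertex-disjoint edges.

8

For example, pair 1→A, 2→D, 3→J, 4→I, 5→B, 6→G, 7→H, 8→E.
This saturates every left vertex, so 8 is the maximum.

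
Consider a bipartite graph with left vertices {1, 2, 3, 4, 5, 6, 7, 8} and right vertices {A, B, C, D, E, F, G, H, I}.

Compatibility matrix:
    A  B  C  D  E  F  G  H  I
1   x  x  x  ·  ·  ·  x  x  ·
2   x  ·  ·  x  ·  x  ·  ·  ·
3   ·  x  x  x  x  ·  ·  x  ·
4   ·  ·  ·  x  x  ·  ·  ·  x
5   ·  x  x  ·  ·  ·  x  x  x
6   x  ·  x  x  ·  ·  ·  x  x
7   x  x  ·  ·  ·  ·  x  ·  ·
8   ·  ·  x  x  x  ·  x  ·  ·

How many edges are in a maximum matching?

For example, pair 1–A, 2–F, 3–H, 4–I, 5–G, 6–D, 7–B, 8–E.
All 8 left vertices are matched, so no larger matching exists.

8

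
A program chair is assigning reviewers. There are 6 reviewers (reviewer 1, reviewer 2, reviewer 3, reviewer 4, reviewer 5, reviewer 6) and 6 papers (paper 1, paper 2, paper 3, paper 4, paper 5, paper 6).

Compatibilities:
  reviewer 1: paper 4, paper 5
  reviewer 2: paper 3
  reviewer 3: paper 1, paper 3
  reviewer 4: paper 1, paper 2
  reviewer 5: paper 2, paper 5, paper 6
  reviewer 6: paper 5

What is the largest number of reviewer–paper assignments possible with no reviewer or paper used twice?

For example, pair reviewer 1→paper 4, reviewer 2→paper 3, reviewer 3→paper 1, reviewer 4→paper 2, reviewer 5→paper 6, reviewer 6→paper 5.
All 6 reviewers are matched, so no larger matching exists.

6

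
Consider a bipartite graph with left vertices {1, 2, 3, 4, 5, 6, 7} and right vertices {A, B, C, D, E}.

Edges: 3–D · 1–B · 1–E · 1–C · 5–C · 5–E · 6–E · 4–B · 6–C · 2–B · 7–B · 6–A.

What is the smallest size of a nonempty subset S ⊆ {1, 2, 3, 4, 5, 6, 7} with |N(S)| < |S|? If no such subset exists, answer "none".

Take S = {2, 4}. Its neighbourhood is {B}, so |N(S)| = 1 < |S| = 2.
No single vertex violates Hall's condition since each has at least one neighbour, so 2 is the minimum.

2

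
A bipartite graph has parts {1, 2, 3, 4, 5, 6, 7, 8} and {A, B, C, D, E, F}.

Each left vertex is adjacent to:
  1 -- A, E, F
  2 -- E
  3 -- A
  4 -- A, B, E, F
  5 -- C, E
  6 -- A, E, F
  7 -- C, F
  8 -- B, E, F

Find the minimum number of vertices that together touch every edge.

The 5 edges 1–F, 2–E, 3–A, 4–B, 5–C form a matching, so any vertex cover needs at least 5 vertices (one per matched edge).
Conversely {A, B, C, E, F} meets every edge and has exactly 5 vertices, so 5 is optimal.

5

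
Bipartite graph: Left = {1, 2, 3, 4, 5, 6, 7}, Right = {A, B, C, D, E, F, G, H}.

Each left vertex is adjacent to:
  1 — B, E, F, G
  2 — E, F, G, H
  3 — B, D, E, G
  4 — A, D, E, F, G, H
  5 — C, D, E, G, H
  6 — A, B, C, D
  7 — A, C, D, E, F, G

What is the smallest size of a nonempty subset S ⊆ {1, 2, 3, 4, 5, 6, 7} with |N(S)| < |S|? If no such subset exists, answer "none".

none

A matching saturating every left vertex exists, for instance 1→B, 2→F, 3→E, 4→A, 5→H, 6→C, 7→G.
By Hall's marriage theorem, this means |N(S)| ≥ |S| for every subset S, so no violating subset exists.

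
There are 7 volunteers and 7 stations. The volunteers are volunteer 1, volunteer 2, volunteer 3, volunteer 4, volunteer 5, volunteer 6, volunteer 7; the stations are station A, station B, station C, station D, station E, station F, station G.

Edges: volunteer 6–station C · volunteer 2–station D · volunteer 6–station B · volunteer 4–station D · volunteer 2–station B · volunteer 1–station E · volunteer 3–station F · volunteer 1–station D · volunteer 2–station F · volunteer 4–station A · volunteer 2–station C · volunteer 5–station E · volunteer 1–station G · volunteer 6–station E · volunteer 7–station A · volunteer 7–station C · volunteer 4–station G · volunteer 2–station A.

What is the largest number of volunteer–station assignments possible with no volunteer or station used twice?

7

One maximum matching: volunteer 1-station G, volunteer 2-station C, volunteer 3-station F, volunteer 4-station D, volunteer 5-station E, volunteer 6-station B, volunteer 7-station A.
This saturates every volunteer, so 7 is the maximum.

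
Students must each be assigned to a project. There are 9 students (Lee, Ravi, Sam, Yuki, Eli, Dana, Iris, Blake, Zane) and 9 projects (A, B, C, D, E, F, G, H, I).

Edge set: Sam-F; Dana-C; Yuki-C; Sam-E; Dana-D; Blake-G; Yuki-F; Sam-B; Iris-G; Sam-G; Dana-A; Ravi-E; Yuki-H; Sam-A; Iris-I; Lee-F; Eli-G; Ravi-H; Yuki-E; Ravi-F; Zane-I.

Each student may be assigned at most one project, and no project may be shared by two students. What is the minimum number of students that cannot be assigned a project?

2

A valid assignment of size 7: Lee–F, Ravi–E, Sam–A, Yuki–H, Eli–G, Dana–C, Iris–I.
The set {Eli, Iris, Blake, Zane} has only 2 neighbours ({G, I}), so by Hall's theorem at most 7 of the 9 students can be matched.
That matches 7 of the 9, leaving 2 unmatched; no matching can do better.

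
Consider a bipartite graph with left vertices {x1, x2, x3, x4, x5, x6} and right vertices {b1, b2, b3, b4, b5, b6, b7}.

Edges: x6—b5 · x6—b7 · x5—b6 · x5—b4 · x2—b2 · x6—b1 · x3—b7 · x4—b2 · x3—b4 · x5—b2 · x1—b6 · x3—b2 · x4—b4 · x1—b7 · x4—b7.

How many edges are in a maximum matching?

5

One maximum matching: x1–b6, x2–b2, x3–b4, x4–b7, x6–b5.
The set {x1, x2, x3, x4, x5} has only 4 neighbours ({b2, b4, b6, b7}), so by Hall's theorem at most 5 of the 6 left vertices can be matched.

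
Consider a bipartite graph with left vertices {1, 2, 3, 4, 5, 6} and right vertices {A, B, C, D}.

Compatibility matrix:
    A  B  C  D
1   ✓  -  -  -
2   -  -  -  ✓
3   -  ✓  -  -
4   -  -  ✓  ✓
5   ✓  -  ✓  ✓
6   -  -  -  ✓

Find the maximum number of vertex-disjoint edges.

For example, pair 1–A, 2–D, 3–B, 4–C.
The set {1, 2, 4, 5, 6} has only 3 neighbours ({A, C, D}), so by Hall's theorem at most 4 of the 6 left vertices can be matched.

4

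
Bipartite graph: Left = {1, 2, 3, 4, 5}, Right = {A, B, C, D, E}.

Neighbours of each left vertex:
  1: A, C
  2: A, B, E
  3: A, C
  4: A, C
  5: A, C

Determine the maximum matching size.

For example, pair 1–A, 2–B, 3–C.
The set {1, 3, 4, 5} has only 2 neighbours ({A, C}), so by Hall's theorem at most 3 of the 5 left vertices can be matched.

3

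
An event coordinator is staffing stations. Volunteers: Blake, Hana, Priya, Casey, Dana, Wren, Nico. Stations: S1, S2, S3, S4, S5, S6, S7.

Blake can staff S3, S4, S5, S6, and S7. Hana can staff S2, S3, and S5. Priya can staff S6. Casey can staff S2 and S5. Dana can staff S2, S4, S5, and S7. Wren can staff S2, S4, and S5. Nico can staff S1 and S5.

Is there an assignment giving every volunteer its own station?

Yes

A valid assignment of size 7: Blake→S7, Hana→S3, Priya→S6, Casey→S5, Dana→S4, Wren→S2, Nico→S1.
All 7 volunteers are covered.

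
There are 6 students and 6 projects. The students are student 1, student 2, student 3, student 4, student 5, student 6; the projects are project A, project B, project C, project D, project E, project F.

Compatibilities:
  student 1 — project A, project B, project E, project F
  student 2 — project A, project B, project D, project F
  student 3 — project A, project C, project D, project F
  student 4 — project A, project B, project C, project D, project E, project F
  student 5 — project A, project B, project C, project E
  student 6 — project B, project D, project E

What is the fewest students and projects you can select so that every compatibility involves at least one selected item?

{student 1, student 2, student 3, student 4, student 5, student 6} is a vertex cover of size 6: every edge has an endpoint in this set.
No smaller cover exists because student 1–project B, student 2–project A, student 3–project D, student 4–project F, student 5–project C, student 6–project E is a matching of size 6, and a cover must include an endpoint of each of these disjoint edges (König's theorem).

6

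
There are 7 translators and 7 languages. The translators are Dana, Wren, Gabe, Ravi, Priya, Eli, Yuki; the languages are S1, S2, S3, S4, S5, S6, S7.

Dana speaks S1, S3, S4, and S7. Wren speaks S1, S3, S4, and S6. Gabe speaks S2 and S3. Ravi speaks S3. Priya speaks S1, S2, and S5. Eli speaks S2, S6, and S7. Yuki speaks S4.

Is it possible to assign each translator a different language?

Yes

One maximum matching: Dana→S7, Wren→S1, Gabe→S2, Ravi→S3, Priya→S5, Eli→S6, Yuki→S4.
All 7 translators are covered.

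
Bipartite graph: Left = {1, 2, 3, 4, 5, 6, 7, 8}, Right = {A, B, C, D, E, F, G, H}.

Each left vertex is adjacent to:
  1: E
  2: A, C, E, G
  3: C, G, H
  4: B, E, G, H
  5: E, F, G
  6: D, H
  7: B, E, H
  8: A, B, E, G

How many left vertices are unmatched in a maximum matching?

0

A valid assignment of size 8: 1→E, 2→A, 3→C, 4→G, 5→F, 6→D, 7→H, 8→B.
This saturates every left vertex, so 8 is the maximum.
That matches 8 of the 8, leaving 0 unmatched; no matching can do better.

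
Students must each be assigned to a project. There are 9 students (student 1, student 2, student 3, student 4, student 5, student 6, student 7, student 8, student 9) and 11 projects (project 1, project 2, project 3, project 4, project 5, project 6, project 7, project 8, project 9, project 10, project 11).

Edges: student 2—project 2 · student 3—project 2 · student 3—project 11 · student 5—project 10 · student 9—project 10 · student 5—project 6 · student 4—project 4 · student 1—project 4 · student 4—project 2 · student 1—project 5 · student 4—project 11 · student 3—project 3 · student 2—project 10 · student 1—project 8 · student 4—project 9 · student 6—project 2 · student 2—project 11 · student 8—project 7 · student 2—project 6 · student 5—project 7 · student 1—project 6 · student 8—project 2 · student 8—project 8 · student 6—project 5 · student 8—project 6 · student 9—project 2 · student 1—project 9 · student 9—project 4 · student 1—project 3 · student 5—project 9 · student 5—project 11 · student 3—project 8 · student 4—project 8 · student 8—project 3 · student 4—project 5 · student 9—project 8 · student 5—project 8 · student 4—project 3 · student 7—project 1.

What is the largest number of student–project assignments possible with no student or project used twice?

For example, pair student 1→project 6, student 2→project 10, student 3→project 8, student 4→project 9, student 5→project 7, student 6→project 2, student 7→project 1, student 8→project 3, student 9→project 4.
All 9 students are matched, so no larger matching exists.

9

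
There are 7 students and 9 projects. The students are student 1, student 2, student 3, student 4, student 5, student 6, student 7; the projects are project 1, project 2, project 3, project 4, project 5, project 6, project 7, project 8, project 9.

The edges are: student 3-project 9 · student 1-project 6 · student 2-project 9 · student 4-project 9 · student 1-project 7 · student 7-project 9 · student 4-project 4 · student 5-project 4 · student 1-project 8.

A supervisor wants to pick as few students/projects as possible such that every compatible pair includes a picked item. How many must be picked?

3

A maximum matching has 3 edges (e.g. student 1–project 8, student 2–project 9, student 4–project 4).
By König's theorem the minimum vertex cover has the same size. One such cover is {student 1, project 4, project 9}.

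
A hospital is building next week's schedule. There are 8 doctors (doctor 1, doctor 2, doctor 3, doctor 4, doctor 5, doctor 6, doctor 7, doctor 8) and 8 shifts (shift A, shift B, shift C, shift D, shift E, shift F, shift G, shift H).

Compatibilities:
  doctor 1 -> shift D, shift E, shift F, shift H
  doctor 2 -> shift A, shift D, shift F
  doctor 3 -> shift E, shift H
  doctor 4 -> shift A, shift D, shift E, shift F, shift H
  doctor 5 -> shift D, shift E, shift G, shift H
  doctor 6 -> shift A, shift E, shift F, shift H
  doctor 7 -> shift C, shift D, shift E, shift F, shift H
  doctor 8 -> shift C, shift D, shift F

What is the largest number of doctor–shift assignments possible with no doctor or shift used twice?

7

A valid assignment of size 7: doctor 1→shift F, doctor 2→shift A, doctor 3→shift H, doctor 4→shift D, doctor 5→shift G, doctor 6→shift E, doctor 7→shift C.
The set {doctor 1, doctor 2, doctor 3, doctor 4, doctor 6, doctor 7, doctor 8} has only 6 neighbours ({shift A, shift C, shift D, shift E, shift F, shift H}), so by Hall's theorem at most 7 of the 8 doctors can be matched.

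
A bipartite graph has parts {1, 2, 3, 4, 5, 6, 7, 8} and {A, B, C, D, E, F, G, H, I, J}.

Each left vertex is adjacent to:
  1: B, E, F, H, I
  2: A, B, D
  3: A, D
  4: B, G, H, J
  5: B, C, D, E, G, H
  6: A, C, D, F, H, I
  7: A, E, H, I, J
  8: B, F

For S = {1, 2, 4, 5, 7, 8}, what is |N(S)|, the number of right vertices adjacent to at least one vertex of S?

10

The union of neighbours of {1, 2, 4, 5, 7, 8} is {A, B, C, D, E, F, G, H, I, J}, which has 10 elements.
Since |N(S)| = 10 ≥ |S| = 6, Hall's condition holds for this subset.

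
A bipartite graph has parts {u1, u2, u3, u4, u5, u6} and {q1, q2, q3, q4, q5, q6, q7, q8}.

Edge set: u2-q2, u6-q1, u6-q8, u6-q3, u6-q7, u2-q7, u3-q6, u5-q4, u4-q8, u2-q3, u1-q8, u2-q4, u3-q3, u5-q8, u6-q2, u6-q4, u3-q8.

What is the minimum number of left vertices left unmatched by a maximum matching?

1

For example, pair u1→q8, u2→q2, u3→q6, u5→q4, u6→q7.
The set {u1, u4} has only 1 neighbour ({q8}), so by Hall's theorem at most 5 of the 6 left vertices can be matched.
That matches 5 of the 6, leaving 1 unmatched; no matching can do better.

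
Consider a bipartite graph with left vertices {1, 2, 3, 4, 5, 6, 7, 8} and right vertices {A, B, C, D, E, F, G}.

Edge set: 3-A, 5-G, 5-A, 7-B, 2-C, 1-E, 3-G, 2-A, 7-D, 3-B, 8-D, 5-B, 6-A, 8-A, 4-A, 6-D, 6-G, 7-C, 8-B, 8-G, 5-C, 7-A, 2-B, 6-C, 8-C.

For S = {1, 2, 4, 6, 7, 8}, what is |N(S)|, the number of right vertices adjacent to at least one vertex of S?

6

The union of neighbours of {1, 2, 4, 6, 7, 8} is {A, B, C, D, E, G}, which has 6 elements.
Since |N(S)| = 6 ≥ |S| = 6, Hall's condition holds for this subset.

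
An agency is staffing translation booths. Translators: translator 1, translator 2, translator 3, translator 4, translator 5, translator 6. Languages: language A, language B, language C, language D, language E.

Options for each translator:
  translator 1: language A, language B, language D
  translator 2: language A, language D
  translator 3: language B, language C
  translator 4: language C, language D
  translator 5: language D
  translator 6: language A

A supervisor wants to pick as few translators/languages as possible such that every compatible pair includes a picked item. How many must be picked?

4

{language A, language B, language C, language D} is a vertex cover of size 4: every edge has an endpoint in this set.
No smaller cover exists because translator 1–language B, translator 2–language A, translator 3–language C, translator 4–language D is a matching of size 4, and a cover must include an endpoint of each of these disjoint edges (König's theorem).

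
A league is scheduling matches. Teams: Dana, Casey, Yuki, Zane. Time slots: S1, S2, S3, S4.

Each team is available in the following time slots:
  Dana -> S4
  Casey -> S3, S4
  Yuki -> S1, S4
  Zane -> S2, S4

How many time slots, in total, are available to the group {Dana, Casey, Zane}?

The union of neighbours of {Dana, Casey, Zane} is {S2, S3, S4}, which has 3 elements.
Since |N(S)| = 3 ≥ |S| = 3, Hall's condition holds for this subset.

3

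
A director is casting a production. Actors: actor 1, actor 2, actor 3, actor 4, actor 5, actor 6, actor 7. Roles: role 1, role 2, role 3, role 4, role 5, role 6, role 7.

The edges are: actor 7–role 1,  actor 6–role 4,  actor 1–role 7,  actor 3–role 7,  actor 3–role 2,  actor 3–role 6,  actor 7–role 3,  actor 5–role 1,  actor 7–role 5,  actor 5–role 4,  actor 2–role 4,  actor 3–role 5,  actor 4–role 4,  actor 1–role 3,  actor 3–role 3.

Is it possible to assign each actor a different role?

No

The set {actor 2, actor 4, actor 6} has only 1 neighbour ({role 4}), so by Hall's theorem at most 5 of the 7 actors can be matched.
Hence no matching covers every actor.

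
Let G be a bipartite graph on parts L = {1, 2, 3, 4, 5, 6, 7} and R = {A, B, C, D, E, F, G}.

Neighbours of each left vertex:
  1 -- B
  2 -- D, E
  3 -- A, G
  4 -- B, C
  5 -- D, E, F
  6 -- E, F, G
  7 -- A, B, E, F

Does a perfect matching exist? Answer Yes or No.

Yes

A valid assignment of size 7: 1→B, 2→D, 3→A, 4→C, 5→F, 6→G, 7→E.
All 7 left vertices are covered.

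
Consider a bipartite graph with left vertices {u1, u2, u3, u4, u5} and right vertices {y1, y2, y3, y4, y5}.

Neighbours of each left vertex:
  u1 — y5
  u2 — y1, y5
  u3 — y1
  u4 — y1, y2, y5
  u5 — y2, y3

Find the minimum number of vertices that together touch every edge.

{u4, u5, y1, y5} is a vertex cover of size 4: every edge has an endpoint in this set.
No smaller cover exists because u1–y5, u2–y1, u4–y2, u5–y3 is a matching of size 4, and a cover must include an endpoint of each of these disjoint edges (König's theorem).

4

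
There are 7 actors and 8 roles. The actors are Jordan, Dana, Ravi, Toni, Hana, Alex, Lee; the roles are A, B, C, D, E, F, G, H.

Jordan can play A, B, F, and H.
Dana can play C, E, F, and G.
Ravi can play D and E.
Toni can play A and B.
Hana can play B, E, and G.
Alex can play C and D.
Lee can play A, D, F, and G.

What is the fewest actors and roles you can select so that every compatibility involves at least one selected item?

A maximum matching has 7 edges (e.g. Jordan–B, Dana–G, Ravi–D, Toni–A, Hana–E, Alex–C, Lee–F).
By König's theorem the minimum vertex cover has the same size. One such cover is {Jordan, Dana, Ravi, Toni, Hana, Alex, Lee}.

7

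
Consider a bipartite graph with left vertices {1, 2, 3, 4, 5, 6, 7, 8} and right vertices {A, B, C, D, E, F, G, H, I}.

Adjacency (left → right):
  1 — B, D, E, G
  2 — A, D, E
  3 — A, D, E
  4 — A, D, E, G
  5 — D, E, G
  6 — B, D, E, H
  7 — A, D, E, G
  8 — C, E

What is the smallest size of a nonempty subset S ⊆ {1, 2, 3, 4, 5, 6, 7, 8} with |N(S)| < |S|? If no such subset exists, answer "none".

Take S = {2, 3, 4, 5, 7}. Its neighbourhood is {A, D, E, G}, so |N(S)| = 4 < |S| = 5.
Every subset of size less than 5 has at least as many neighbours as members, so 5 is the minimum.

5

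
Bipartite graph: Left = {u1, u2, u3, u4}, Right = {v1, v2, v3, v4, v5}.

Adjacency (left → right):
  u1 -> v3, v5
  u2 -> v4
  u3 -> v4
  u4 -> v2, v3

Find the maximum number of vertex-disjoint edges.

3

A valid assignment of size 3: u1→v3, u2→v4, u4→v2.
The set {u2, u3} has only 1 neighbour ({v4}), so by Hall's theorem at most 3 of the 4 left vertices can be matched.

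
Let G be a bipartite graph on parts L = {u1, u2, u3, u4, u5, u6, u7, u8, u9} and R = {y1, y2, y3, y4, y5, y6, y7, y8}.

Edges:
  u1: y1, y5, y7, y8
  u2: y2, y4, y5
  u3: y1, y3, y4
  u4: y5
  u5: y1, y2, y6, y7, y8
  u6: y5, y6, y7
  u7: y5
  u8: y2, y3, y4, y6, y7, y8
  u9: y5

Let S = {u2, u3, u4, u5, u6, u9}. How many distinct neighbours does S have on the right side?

The union of neighbours of {u2, u3, u4, u5, u6, u9} is {y1, y2, y3, y4, y5, y6, y7, y8}, which has 8 elements.
Since |N(S)| = 8 ≥ |S| = 6, Hall's condition holds for this subset.

8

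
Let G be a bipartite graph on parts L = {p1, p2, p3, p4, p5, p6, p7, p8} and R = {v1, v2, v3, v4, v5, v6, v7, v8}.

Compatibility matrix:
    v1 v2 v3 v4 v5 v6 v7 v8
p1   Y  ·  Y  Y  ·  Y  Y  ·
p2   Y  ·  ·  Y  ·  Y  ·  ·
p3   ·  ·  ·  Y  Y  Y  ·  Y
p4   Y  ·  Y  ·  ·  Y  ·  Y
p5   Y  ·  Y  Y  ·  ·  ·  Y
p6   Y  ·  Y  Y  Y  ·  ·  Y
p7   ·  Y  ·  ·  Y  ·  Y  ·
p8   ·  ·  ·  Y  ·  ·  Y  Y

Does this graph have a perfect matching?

Yes

A valid assignment of size 8: p1→v3, p2→v6, p3→v5, p4→v8, p5→v4, p6→v1, p7→v2, p8→v7.
All 8 left vertices are covered.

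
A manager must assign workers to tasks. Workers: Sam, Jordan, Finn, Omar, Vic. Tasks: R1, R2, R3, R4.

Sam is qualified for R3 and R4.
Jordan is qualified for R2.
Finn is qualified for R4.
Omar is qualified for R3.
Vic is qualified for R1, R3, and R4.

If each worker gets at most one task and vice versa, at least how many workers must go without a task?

1

One maximum matching: Sam-R3, Jordan-R2, Finn-R4, Vic-R1.
The set {Sam, Finn, Omar} has only 2 neighbours ({R3, R4}), so by Hall's theorem at most 4 of the 5 workers can be matched.
That matches 4 of the 5, leaving 1 unmatched; no matching can do better.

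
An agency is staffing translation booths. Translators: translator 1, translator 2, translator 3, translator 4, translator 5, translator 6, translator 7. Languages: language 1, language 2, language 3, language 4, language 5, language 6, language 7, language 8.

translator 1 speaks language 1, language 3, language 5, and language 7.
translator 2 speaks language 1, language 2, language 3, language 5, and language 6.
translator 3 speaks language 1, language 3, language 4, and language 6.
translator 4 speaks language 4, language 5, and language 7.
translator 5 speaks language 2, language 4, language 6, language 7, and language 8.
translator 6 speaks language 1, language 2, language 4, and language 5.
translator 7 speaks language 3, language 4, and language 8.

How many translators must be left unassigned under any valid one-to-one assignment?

A valid assignment of size 7: translator 1→language 7, translator 2→language 3, translator 3→language 6, translator 4→language 4, translator 5→language 2, translator 6→language 1, translator 7→language 8.
This saturates every translator, so 7 is the maximum.
That matches 7 of the 7, leaving 0 unmatched; no matching can do better.

0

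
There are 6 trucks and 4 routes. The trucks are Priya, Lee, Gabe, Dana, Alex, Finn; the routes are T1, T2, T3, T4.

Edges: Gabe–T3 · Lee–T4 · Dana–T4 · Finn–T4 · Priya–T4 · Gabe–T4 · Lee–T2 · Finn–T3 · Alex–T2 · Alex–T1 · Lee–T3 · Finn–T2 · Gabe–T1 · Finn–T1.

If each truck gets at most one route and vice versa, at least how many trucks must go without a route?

For example, pair Priya-T4, Lee-T3, Gabe-T1, Alex-T2.
The set {Priya, Lee, Gabe, Dana, Alex, Finn} has only 4 neighbours ({T1, T2, T3, T4}), so by Hall's theorem at most 4 of the 6 trucks can be matched.
That matches 4 of the 6, leaving 2 unmatched; no matching can do better.

2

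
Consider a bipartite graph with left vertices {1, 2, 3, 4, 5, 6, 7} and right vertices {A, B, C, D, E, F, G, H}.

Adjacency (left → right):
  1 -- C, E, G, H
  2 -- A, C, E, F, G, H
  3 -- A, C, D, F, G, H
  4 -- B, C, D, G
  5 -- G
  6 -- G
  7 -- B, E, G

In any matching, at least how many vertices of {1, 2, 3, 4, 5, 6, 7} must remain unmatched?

1

A valid assignment of size 6: 1-E, 2-A, 3-H, 4-C, 5-G, 7-B.
The set {5, 6} has only 1 neighbour ({G}), so by Hall's theorem at most 6 of the 7 left vertices can be matched.
That matches 6 of the 7, leaving 1 unmatched; no matching can do better.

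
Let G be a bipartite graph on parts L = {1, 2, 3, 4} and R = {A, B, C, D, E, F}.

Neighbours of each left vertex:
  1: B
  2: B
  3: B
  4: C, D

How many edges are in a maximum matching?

For example, pair 1→B, 4→C.
The set {1, 2, 3} has only 1 neighbour ({B}), so by Hall's theorem at most 2 of the 4 left vertices can be matched.

2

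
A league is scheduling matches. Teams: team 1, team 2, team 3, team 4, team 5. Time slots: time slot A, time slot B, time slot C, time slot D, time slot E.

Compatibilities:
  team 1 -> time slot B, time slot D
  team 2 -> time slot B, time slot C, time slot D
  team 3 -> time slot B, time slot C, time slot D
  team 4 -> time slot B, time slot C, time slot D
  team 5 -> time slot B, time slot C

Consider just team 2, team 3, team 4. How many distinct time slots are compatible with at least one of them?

3

The union of neighbours of {team 2, team 3, team 4} is {time slot B, time slot C, time slot D}, which has 3 elements.
Since |N(S)| = 3 ≥ |S| = 3, Hall's condition holds for this subset.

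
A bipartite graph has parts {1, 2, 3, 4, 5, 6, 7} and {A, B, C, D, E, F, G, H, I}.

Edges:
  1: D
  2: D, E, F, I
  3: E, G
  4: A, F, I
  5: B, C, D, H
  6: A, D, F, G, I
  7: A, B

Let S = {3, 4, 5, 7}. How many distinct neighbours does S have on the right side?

The union of neighbours of {3, 4, 5, 7} is {A, B, C, D, E, F, G, H, I}, which has 9 elements.
Since |N(S)| = 9 ≥ |S| = 4, Hall's condition holds for this subset.

9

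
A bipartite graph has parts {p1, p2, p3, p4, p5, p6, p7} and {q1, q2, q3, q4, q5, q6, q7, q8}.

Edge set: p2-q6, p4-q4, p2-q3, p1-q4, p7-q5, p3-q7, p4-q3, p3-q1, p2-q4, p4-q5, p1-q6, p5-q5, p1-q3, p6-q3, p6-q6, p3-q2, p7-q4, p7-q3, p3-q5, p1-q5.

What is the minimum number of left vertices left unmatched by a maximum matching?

For example, pair p1-q6, p2-q3, p3-q2, p4-q4, p5-q5.
The set {p1, p2, p4, p5, p6, p7} has only 4 neighbours ({q3, q4, q5, q6}), so by Hall's theorem at most 5 of the 7 left vertices can be matched.
That matches 5 of the 7, leaving 2 unmatched; no matching can do better.

2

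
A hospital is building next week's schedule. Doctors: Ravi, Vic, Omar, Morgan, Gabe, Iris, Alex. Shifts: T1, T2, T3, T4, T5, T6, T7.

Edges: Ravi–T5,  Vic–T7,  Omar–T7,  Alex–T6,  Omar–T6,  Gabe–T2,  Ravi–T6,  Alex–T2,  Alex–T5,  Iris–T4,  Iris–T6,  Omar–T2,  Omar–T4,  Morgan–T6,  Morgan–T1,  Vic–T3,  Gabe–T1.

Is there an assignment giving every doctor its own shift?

A valid assignment of size 7: Ravi→T6, Vic→T3, Omar→T7, Morgan→T1, Gabe→T2, Iris→T4, Alex→T5.
Every doctor is matched, so this is a perfect matching.

Yes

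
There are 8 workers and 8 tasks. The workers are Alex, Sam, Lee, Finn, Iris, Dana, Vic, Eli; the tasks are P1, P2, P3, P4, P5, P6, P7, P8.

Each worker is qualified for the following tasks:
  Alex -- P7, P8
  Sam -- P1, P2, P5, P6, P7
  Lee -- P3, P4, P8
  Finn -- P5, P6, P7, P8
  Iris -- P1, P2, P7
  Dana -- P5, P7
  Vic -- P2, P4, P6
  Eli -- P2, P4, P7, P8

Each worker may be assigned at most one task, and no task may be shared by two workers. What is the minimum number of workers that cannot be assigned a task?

A valid assignment of size 8: Alex-P8, Sam-P2, Lee-P3, Finn-P6, Iris-P1, Dana-P5, Vic-P4, Eli-P7.
All 8 workers are matched, so no larger matching exists.
That matches 8 of the 8, leaving 0 unmatched; no matching can do better.

0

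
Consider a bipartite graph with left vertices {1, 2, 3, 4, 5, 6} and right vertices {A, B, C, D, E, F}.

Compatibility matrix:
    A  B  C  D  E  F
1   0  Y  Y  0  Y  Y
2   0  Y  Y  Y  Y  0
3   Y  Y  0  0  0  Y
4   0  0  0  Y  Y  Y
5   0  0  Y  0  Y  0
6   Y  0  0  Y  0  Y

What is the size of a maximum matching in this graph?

6

One maximum matching: 1→C, 2→B, 3→A, 4→D, 5→E, 6→F.
All 6 left vertices are matched, so no larger matching exists.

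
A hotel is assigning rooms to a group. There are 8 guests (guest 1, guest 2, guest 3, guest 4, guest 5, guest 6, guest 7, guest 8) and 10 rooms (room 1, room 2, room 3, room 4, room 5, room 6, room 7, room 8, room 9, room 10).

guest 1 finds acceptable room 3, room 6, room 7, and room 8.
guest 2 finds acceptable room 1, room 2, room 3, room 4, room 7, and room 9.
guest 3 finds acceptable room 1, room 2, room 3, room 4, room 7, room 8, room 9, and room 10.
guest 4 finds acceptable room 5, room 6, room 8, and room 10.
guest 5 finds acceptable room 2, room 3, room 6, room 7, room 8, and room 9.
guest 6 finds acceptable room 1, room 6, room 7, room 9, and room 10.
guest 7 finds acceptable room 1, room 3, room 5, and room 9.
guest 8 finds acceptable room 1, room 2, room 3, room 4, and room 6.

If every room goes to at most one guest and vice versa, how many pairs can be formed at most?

For example, pair guest 1→room 7, guest 2→room 9, guest 3→room 8, guest 4→room 6, guest 5→room 2, guest 6→room 10, guest 7→room 3, guest 8→room 4.
This saturates every guest, so 8 is the maximum.

8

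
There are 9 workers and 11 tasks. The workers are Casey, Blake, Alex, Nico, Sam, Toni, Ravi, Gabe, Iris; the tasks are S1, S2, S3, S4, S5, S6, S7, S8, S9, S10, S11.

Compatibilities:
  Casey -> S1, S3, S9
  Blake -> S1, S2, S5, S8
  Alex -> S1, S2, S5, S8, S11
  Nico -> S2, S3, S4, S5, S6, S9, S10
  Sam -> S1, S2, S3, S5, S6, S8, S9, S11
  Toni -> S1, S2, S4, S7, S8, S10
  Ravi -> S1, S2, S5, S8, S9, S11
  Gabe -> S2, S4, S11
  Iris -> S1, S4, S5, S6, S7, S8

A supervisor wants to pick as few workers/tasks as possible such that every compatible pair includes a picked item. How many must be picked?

{Casey, Blake, Alex, Nico, Sam, Toni, Ravi, Gabe, Iris} is a vertex cover of size 9: every edge has an endpoint in this set.
No smaller cover exists because Casey–S1, Blake–S5, Alex–S8, Nico–S3, Sam–S6, Toni–S2, Ravi–S9, Gabe–S4, Iris–S7 is a matching of size 9, and a cover must include an endpoint of each of these disjoint edges (König's theorem).

9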